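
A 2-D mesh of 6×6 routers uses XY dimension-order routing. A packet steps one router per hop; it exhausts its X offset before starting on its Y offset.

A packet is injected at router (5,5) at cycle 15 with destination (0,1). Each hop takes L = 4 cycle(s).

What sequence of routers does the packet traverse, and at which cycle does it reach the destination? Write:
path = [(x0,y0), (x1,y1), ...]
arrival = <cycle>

path = [(5,5), (4,5), (3,5), (2,5), (1,5), (0,5), (0,4), (0,3), (0,2), (0,1)]
arrival = 51

src (5,5)  cyc=15
W→(4,5)  cyc=19
W→(3,5)  cyc=23
W→(2,5)  cyc=27
W→(1,5)  cyc=31
W→(0,5)  cyc=35
S→(0,4)  cyc=39
S→(0,3)  cyc=43
S→(0,2)  cyc=47
S→(0,1)  cyc=51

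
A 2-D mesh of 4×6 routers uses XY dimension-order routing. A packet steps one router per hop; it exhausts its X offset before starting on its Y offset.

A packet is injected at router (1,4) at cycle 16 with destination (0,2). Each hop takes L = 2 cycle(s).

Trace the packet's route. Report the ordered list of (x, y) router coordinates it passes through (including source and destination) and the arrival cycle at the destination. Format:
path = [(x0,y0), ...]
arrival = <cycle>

path = [(1,4), (0,4), (0,3), (0,2)]
arrival = 22

#0 — 1,4 | c16
#1 — 0,4 | c18 | W
#2 — 0,3 | c20 | S
#3 — 0,2 | c22 | S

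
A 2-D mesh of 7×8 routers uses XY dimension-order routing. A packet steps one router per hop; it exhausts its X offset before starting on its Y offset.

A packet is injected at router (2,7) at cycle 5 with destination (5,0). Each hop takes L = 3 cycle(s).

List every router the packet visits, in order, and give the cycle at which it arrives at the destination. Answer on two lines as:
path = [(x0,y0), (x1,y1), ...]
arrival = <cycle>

  0. router=(2,7) cycle=5 (inject)
  1. router=(3,7) cycle=8 dir=E
  2. router=(4,7) cycle=11 dir=E
  3. router=(5,7) cycle=14 dir=E
  4. router=(5,6) cycle=17 dir=S
  5. router=(5,5) cycle=20 dir=S
  6. router=(5,4) cycle=23 dir=S
  7. router=(5,3) cycle=26 dir=S
  8. router=(5,2) cycle=29 dir=S
  9. router=(5,1) cycle=32 dir=S
  10. router=(5,0) cycle=35 dir=S

path = [(2,7), (3,7), (4,7), (5,7), (5,6), (5,5), (5,4), (5,3), (5,2), (5,1), (5,0)]
arrival = 35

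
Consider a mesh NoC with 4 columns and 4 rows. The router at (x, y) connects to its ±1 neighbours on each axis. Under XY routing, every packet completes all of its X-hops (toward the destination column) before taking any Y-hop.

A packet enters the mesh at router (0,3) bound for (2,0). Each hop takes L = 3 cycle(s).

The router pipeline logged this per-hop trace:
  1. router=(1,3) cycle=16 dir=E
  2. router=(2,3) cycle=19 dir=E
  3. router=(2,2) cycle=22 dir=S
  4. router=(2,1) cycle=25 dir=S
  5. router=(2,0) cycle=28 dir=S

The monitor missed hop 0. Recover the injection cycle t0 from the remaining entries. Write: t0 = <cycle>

At hop 1 the cycle is 16; in general cyc_k = t0 + kL.
Therefore t0 = 16 − L = 13.

t0 = 13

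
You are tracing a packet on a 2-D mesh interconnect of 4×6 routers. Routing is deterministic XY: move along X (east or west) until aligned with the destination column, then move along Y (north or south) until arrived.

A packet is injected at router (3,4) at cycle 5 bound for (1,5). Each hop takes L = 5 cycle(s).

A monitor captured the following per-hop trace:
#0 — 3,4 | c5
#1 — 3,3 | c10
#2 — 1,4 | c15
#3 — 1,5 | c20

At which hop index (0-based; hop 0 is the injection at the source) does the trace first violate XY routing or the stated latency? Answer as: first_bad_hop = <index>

first_bad_hop = 1

[1] (+0,-1) / 5c ⇒ BAD: Y-move but x=3≠1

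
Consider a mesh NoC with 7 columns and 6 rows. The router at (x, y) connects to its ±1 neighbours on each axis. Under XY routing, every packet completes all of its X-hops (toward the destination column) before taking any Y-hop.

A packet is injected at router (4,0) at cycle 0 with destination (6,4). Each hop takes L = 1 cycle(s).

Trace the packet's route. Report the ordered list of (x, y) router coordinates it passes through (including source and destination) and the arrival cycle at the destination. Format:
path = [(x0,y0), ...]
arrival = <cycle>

path = [(4,0), (5,0), (6,0), (6,1), (6,2), (6,3), (6,4)]
arrival = 6

  0. router=(4,0) cycle=0 (inject)
  1. router=(5,0) cycle=1 dir=E
  2. router=(6,0) cycle=2 dir=E
  3. router=(6,1) cycle=3 dir=N
  4. router=(6,2) cycle=4 dir=N
  5. router=(6,3) cycle=5 dir=N
  6. router=(6,4) cycle=6 dir=N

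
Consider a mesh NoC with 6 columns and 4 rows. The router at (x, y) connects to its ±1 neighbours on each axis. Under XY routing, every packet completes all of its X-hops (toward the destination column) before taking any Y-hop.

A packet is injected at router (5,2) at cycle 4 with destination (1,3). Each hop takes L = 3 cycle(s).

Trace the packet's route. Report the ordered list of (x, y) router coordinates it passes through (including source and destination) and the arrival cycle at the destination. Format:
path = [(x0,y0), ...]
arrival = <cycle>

path = [(5,2), (4,2), (3,2), (2,2), (1,2), (1,3)]
arrival = 19

#0 — 5,2 | c4
#1 — 4,2 | c7 | W
#2 — 3,2 | c10 | W
#3 — 2,2 | c13 | W
#4 — 1,2 | c16 | W
#5 — 1,3 | c19 | N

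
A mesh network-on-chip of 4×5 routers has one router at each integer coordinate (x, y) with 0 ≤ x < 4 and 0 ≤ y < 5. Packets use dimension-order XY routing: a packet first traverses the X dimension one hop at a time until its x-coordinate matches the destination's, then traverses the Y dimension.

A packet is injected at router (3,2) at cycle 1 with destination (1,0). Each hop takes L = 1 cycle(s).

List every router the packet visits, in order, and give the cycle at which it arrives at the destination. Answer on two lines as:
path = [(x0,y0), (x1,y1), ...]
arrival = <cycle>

path = [(3,2), (2,2), (1,2), (1,1), (1,0)]
arrival = 5

  0. router=(3,2) cycle=1 (inject)
  1. router=(2,2) cycle=2 dir=W
  2. router=(1,2) cycle=3 dir=W
  3. router=(1,1) cycle=4 dir=S
  4. router=(1,0) cycle=5 dir=S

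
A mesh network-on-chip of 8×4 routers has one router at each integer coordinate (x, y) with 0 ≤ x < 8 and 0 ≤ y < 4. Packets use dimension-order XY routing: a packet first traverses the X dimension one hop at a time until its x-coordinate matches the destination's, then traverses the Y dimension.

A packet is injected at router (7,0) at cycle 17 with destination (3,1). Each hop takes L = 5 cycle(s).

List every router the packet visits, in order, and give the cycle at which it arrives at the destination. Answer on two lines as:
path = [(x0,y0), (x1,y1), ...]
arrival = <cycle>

path = [(7,0), (6,0), (5,0), (4,0), (3,0), (3,1)]
arrival = 42

#0 — 7,0 | c17
#1 — 6,0 | c22 | W
#2 — 5,0 | c27 | W
#3 — 4,0 | c32 | W
#4 — 3,0 | c37 | W
#5 — 3,1 | c42 | N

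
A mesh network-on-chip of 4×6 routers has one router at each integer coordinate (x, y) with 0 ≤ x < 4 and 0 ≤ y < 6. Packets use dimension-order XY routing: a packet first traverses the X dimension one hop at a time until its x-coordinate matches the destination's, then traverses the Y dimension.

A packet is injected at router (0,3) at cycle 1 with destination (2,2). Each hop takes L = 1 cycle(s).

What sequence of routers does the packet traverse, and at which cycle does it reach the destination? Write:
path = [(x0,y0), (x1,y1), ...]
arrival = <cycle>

path = [(0,3), (1,3), (2,3), (2,2)]
arrival = 4

  0. router=(0,3) cycle=1 (inject)
  1. router=(1,3) cycle=2 dir=E
  2. router=(2,3) cycle=3 dir=E
  3. router=(2,2) cycle=4 dir=S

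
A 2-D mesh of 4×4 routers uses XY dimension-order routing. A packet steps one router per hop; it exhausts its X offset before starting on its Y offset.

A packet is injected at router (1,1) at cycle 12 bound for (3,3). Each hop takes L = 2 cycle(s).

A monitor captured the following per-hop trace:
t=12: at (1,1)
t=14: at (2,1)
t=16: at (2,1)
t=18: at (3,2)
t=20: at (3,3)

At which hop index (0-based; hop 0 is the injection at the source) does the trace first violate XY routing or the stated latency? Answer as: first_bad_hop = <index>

first_bad_hop = 2

[1] (+1,+0) / 2c ⇒ ok
[2] (+0,+0) / 2c ⇒ BAD: non-unit step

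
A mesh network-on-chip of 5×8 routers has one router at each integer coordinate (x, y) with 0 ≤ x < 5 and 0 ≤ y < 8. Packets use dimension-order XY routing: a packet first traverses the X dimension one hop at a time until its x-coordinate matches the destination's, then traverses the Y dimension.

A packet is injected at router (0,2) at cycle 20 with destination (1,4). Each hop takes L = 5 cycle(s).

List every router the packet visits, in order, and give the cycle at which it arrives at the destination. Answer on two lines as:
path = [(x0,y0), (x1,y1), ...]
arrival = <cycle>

hop 0: (0,2) @ cyc 20
hop 1: (1,2) @ cyc 25  [E]
hop 2: (1,3) @ cyc 30  [N]
hop 3: (1,4) @ cyc 35  [N]

path = [(0,2), (1,2), (1,3), (1,4)]
arrival = 35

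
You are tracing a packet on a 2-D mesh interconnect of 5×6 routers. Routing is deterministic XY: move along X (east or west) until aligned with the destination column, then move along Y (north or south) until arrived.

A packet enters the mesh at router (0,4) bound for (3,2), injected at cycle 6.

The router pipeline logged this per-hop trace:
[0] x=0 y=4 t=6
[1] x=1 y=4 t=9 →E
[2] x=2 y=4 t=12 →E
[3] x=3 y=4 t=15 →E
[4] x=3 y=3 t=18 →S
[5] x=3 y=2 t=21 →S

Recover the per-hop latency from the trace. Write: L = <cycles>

From hop 0 (6) to hop 1 (9): +3 cycles.
Per-hop latency L = Δcyc = 3.

L = 3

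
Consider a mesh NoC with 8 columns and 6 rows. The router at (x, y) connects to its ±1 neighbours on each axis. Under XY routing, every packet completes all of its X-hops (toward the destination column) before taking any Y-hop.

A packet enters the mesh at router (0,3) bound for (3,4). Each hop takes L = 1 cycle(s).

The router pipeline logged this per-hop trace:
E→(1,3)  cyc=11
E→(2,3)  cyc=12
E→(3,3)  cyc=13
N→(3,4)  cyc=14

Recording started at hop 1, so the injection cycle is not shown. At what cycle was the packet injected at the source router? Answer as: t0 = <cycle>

t0 = 10

The first recorded entry is hop 1 at cycle 11.
Therefore t0 = 11 − L = 10.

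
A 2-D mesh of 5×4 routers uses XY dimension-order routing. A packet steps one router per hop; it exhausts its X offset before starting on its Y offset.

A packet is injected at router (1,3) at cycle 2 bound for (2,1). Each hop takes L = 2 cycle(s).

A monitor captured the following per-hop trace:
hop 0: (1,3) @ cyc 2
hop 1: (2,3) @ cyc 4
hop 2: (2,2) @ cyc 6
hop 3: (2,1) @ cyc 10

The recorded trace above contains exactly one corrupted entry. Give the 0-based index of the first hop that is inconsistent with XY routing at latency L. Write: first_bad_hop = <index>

first_bad_hop = 3

  1: Δx=+1 Δy=+0 Δt=2 [ok]
  2: Δx=+0 Δy=-1 Δt=2 [ok]
  3: Δx=+0 Δy=-1 Δt=4 [BAD: Δcyc=4≠L]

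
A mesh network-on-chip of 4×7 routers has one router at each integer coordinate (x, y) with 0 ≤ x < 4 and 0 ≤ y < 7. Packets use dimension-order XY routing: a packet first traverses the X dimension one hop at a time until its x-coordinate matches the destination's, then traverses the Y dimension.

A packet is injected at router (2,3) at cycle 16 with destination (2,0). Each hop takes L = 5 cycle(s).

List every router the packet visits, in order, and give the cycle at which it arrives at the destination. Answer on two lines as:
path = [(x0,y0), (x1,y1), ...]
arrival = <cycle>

path = [(2,3), (2,2), (2,1), (2,0)]
arrival = 31

  0. router=(2,3) cycle=16 (inject)
  1. router=(2,2) cycle=21 dir=S
  2. router=(2,1) cycle=26 dir=S
  3. router=(2,0) cycle=31 dir=S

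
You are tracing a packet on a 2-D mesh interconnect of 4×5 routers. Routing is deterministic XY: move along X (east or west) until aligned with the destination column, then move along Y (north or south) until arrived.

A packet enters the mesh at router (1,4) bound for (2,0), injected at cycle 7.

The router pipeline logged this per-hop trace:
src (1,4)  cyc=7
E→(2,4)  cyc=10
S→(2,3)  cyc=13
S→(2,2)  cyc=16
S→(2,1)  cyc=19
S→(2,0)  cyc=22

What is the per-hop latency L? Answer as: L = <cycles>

From hop 0 (7) to hop 1 (10): +3 cycles.
Per-hop latency L = Δcyc = 3.

L = 3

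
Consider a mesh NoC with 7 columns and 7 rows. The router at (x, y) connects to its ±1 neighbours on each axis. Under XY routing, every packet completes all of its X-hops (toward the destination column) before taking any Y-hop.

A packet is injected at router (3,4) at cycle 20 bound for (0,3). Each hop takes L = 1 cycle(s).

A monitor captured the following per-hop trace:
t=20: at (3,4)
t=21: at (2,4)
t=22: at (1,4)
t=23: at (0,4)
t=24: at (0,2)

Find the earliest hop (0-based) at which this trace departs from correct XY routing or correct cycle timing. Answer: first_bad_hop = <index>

first_bad_hop = 4

  1: Δx=-1 Δy=+0 Δt=1 [ok]
  2: Δx=-1 Δy=+0 Δt=1 [ok]
  3: Δx=-1 Δy=+0 Δt=1 [ok]
  4: Δx=+0 Δy=-2 Δt=1 [BAD: non-unit step]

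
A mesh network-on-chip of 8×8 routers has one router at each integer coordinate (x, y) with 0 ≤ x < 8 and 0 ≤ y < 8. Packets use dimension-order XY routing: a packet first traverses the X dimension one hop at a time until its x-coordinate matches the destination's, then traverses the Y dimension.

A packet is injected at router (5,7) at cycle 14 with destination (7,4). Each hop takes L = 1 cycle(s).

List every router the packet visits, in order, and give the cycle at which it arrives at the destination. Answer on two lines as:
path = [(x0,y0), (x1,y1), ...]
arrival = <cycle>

path = [(5,7), (6,7), (7,7), (7,6), (7,5), (7,4)]
arrival = 19

#0 — 5,7 | c14
#1 — 6,7 | c15 | E
#2 — 7,7 | c16 | E
#3 — 7,6 | c17 | S
#4 — 7,5 | c18 | S
#5 — 7,4 | c19 | S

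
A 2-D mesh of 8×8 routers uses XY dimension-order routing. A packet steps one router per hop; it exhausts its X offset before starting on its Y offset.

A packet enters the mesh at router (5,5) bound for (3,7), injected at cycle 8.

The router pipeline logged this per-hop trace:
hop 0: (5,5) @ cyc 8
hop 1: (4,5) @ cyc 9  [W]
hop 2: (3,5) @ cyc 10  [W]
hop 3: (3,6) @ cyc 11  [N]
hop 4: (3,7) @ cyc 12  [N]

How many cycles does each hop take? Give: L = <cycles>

L = 1

From hop 0 (8) to hop 1 (9): +1 cycles.
Per-hop latency L = Δcyc = 1.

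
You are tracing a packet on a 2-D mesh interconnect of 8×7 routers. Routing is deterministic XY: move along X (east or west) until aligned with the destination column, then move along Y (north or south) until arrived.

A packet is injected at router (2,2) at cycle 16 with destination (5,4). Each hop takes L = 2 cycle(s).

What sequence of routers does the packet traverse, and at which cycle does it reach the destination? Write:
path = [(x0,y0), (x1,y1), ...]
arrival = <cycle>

t=16: at (2,2)
t=18: at (3,2) after E
t=20: at (4,2) after E
t=22: at (5,2) after E
t=24: at (5,3) after N
t=26: at (5,4) after N

path = [(2,2), (3,2), (4,2), (5,2), (5,3), (5,4)]
arrival = 26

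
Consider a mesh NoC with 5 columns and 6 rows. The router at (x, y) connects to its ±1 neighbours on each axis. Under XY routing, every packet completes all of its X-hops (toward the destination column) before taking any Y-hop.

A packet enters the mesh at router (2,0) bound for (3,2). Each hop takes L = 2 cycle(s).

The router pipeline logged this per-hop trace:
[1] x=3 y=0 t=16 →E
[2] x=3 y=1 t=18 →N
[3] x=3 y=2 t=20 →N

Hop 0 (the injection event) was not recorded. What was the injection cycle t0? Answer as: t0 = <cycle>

t0 = 14

cyc[1] = 16 and cyc[k] = t0 + k·L for every k.
Therefore t0 = 16 − L = 14.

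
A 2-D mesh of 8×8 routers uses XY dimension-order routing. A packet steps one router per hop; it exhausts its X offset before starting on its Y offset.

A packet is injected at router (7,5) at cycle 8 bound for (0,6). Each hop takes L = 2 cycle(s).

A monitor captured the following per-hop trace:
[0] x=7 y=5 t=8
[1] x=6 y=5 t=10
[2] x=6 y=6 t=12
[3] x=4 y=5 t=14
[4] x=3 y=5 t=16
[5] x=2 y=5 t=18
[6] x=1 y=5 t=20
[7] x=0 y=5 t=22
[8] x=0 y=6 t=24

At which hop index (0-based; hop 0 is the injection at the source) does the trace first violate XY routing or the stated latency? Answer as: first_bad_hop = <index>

first_bad_hop = 2

check 1→ d=(-1,0) cyc+2: ok
check 2→ d=(0,1) cyc+2: BAD: Y-move but x=6≠0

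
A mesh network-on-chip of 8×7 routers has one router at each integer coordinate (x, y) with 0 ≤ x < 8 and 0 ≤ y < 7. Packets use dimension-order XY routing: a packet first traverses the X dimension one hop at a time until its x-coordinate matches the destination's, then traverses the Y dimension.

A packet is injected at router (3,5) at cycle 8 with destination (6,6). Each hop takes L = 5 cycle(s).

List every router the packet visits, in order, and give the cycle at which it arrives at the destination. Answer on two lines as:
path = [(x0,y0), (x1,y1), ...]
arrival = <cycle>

src (3,5)  cyc=8
E→(4,5)  cyc=13
E→(5,5)  cyc=18
E→(6,5)  cyc=23
N→(6,6)  cyc=28

path = [(3,5), (4,5), (5,5), (6,5), (6,6)]
arrival = 28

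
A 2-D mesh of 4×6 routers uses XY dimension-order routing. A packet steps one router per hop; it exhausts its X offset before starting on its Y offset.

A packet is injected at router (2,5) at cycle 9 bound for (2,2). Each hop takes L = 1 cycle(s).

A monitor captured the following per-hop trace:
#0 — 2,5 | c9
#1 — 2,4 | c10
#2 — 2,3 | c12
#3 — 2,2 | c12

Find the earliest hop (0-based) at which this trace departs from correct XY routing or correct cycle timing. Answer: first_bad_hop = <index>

first_bad_hop = 2

check 1→ d=(0,-1) cyc+1: ok
check 2→ d=(0,-1) cyc+2: BAD: Δcyc=2≠L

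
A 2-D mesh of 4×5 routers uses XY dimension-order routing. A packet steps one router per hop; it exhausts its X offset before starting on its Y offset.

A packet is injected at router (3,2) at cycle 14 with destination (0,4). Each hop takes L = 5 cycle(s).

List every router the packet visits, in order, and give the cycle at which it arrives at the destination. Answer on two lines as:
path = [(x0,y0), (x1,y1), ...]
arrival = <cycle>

#0 — 3,2 | c14
#1 — 2,2 | c19 | W
#2 — 1,2 | c24 | W
#3 — 0,2 | c29 | W
#4 — 0,3 | c34 | N
#5 — 0,4 | c39 | N

path = [(3,2), (2,2), (1,2), (0,2), (0,3), (0,4)]
arrival = 39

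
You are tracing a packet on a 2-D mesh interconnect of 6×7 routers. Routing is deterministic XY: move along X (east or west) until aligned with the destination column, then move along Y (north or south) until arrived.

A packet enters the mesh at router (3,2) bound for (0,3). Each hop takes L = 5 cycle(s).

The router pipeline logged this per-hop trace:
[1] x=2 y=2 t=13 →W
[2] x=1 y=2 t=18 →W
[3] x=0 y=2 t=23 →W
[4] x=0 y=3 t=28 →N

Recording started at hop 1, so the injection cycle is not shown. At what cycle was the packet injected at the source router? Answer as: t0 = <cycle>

cyc[1] = 13 and cyc[k] = t0 + k·L for every k.
Therefore t0 = 13 − L = 8.

t0 = 8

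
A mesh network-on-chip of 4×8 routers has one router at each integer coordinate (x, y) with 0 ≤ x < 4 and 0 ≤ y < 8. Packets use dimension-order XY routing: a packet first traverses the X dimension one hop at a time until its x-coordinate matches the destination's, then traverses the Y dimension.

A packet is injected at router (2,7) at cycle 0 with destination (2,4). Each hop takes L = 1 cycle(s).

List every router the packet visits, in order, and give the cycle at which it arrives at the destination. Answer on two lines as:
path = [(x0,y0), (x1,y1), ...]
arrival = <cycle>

src (2,7)  cyc=0
S→(2,6)  cyc=1
S→(2,5)  cyc=2
S→(2,4)  cyc=3

path = [(2,7), (2,6), (2,5), (2,4)]
arrival = 3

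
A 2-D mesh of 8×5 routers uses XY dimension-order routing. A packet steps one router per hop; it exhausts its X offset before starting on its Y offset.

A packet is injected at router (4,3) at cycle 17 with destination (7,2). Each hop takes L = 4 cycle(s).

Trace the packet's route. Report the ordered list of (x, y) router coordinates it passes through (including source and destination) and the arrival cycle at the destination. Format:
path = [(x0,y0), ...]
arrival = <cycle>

path = [(4,3), (5,3), (6,3), (7,3), (7,2)]
arrival = 33

[0] x=4 y=3 t=17
[1] x=5 y=3 t=21 →E
[2] x=6 y=3 t=25 →E
[3] x=7 y=3 t=29 →E
[4] x=7 y=2 t=33 →S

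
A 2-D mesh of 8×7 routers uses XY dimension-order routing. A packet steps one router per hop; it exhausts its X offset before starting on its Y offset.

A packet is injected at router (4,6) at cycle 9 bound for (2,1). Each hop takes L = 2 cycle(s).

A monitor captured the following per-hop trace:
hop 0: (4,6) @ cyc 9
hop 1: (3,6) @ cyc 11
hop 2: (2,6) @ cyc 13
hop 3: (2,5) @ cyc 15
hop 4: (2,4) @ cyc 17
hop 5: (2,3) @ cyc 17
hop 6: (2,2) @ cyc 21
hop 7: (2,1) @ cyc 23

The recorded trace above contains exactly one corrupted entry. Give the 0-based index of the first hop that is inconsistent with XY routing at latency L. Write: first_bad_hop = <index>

first_bad_hop = 5

[1] (-1,+0) / 2c ⇒ ok
[2] (-1,+0) / 2c ⇒ ok
[3] (+0,-1) / 2c ⇒ ok
[4] (+0,-1) / 2c ⇒ ok
[5] (+0,-1) / 0c ⇒ BAD: Δcyc=0≠L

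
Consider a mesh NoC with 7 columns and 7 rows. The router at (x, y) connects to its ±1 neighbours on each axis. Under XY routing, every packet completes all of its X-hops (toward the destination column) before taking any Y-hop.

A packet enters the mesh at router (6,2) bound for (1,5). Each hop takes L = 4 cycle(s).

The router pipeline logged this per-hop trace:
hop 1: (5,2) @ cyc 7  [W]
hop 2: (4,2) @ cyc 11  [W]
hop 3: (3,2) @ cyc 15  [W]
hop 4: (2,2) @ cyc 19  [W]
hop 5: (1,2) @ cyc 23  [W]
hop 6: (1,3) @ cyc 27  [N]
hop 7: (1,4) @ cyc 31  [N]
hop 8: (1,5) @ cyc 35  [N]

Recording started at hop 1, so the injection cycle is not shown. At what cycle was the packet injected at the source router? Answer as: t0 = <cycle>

The first recorded entry is hop 1 at cycle 7.
Therefore t0 = 7 − L = 3.

t0 = 3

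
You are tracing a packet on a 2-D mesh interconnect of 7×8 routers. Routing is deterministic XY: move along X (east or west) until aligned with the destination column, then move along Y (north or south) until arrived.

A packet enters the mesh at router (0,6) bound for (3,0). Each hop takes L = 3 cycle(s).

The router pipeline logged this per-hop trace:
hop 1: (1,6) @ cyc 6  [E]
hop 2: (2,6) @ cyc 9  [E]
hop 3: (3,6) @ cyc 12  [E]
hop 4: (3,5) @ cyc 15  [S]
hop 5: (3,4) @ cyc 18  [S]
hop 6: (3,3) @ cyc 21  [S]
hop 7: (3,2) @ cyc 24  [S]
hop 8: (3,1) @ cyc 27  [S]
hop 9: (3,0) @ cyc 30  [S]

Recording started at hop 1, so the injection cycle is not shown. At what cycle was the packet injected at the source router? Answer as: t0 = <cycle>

Hop 1 reached at cycle 6; hop k is at t0 + k·L.
Subtract one hop: t0 = 6 − 3 = 3.

t0 = 3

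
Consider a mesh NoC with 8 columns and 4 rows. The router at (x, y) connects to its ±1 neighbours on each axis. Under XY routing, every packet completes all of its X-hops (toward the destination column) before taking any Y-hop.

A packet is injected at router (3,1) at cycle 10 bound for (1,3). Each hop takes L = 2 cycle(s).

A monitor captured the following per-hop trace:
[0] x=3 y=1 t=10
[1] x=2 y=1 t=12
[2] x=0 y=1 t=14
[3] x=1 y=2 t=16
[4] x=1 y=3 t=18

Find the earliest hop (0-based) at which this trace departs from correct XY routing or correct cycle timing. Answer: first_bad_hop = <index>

hop 1: step (-1,+0), +2 cyc — ok
hop 2: step (-2,+0), +2 cyc — BAD: non-unit step

first_bad_hop = 2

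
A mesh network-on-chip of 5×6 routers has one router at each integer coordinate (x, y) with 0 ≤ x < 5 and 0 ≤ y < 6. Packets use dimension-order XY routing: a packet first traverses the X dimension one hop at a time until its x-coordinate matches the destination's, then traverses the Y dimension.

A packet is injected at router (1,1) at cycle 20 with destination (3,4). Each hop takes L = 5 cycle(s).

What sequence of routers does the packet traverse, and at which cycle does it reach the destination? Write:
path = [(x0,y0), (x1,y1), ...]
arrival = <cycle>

hop 0: (1,1) @ cyc 20
hop 1: (2,1) @ cyc 25  [E]
hop 2: (3,1) @ cyc 30  [E]
hop 3: (3,2) @ cyc 35  [N]
hop 4: (3,3) @ cyc 40  [N]
hop 5: (3,4) @ cyc 45  [N]

path = [(1,1), (2,1), (3,1), (3,2), (3,3), (3,4)]
arrival = 45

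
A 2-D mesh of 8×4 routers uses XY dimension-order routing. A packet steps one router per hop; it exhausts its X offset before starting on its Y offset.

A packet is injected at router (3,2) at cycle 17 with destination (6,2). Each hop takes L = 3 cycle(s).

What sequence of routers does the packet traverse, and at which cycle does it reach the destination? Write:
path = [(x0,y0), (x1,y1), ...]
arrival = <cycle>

[0] x=3 y=2 t=17
[1] x=4 y=2 t=20 →E
[2] x=5 y=2 t=23 →E
[3] x=6 y=2 t=26 →E

path = [(3,2), (4,2), (5,2), (6,2)]
arrival = 26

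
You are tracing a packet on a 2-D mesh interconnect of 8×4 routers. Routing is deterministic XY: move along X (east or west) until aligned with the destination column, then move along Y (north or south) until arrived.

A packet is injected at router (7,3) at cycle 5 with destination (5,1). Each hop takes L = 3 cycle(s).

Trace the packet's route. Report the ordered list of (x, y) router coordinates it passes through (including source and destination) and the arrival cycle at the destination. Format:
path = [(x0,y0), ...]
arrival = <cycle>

path = [(7,3), (6,3), (5,3), (5,2), (5,1)]
arrival = 17

src (7,3)  cyc=5
W→(6,3)  cyc=8
W→(5,3)  cyc=11
S→(5,2)  cyc=14
S→(5,1)  cyc=17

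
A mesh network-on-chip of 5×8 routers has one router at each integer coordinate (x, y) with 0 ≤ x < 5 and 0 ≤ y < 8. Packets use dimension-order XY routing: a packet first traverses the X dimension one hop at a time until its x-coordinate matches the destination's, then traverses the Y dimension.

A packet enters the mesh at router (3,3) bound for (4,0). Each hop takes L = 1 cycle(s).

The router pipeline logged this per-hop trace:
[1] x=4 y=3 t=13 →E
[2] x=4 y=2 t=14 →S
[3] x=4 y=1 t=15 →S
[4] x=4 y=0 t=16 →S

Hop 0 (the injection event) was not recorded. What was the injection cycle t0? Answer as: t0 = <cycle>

t0 = 12

The first recorded entry is hop 1 at cycle 13.
t0 = cyc[1] − L = 13 − 1 = 12.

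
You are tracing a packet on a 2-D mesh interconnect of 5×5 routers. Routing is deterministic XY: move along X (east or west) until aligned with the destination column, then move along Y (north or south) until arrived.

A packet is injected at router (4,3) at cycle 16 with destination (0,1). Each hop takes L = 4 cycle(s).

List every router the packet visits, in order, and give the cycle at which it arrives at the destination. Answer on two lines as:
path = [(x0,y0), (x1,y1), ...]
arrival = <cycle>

path = [(4,3), (3,3), (2,3), (1,3), (0,3), (0,2), (0,1)]
arrival = 40

t=16: at (4,3)
t=20: at (3,3) after W
t=24: at (2,3) after W
t=28: at (1,3) after W
t=32: at (0,3) after W
t=36: at (0,2) after S
t=40: at (0,1) after S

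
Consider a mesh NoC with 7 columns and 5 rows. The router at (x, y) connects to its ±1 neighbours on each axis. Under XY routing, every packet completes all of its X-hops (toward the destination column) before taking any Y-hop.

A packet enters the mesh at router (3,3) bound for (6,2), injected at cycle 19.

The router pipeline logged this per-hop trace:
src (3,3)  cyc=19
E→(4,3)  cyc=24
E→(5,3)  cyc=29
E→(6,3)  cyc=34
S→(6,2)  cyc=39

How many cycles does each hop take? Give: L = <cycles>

L = 5

Δcyc across hop 0→1: 24 − 19 = 5.
One hop costs L cycles, so L = 5.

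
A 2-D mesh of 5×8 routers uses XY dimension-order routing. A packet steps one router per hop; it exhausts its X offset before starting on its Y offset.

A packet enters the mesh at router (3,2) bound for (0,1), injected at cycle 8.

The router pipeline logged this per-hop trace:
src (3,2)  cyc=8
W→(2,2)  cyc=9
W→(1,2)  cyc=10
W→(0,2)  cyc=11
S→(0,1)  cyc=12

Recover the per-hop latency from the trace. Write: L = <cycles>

L = 1

cyc[1] − cyc[0] = 9 − 8 = 1.
One hop costs L cycles, so L = 1.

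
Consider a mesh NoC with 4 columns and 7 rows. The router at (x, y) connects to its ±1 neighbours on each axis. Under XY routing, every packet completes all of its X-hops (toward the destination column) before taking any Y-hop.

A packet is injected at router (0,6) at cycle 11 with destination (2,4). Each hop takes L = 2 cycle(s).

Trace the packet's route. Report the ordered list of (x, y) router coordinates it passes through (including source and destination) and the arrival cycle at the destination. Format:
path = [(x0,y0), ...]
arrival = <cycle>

hop 0: (0,6) @ cyc 11
hop 1: (1,6) @ cyc 13  [E]
hop 2: (2,6) @ cyc 15  [E]
hop 3: (2,5) @ cyc 17  [S]
hop 4: (2,4) @ cyc 19  [S]

path = [(0,6), (1,6), (2,6), (2,5), (2,4)]
arrival = 19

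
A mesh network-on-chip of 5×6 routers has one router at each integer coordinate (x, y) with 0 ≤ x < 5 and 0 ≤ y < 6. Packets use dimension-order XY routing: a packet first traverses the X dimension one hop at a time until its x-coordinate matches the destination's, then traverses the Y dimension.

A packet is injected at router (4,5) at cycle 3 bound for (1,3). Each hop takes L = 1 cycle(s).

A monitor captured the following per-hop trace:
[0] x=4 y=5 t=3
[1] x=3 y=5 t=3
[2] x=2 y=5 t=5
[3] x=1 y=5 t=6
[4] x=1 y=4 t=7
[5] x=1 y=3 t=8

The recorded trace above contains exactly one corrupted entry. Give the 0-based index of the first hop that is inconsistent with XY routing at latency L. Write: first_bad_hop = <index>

check 1→ d=(-1,0) cyc+0: BAD: Δcyc=0≠L

first_bad_hop = 1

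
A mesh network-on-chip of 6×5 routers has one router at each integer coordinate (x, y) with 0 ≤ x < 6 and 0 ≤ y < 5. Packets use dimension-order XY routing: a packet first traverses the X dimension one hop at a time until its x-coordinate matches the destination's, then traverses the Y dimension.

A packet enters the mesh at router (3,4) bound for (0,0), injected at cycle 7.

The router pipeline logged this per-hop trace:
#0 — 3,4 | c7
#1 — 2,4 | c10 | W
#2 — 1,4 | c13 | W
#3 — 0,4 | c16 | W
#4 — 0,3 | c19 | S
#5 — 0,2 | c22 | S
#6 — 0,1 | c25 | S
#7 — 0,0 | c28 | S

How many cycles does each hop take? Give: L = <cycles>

L = 3

From hop 0 (7) to hop 1 (10): +3 cycles.
Each hop adds L, hence L = 3.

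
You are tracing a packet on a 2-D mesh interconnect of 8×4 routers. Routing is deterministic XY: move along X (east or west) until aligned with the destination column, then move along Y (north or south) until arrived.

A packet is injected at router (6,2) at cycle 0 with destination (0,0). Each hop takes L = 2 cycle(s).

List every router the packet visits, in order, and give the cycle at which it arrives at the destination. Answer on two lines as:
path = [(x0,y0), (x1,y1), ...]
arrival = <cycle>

path = [(6,2), (5,2), (4,2), (3,2), (2,2), (1,2), (0,2), (0,1), (0,0)]
arrival = 16

  0. router=(6,2) cycle=0 (inject)
  1. router=(5,2) cycle=2 dir=W
  2. router=(4,2) cycle=4 dir=W
  3. router=(3,2) cycle=6 dir=W
  4. router=(2,2) cycle=8 dir=W
  5. router=(1,2) cycle=10 dir=W
  6. router=(0,2) cycle=12 dir=W
  7. router=(0,1) cycle=14 dir=S
  8. router=(0,0) cycle=16 dir=S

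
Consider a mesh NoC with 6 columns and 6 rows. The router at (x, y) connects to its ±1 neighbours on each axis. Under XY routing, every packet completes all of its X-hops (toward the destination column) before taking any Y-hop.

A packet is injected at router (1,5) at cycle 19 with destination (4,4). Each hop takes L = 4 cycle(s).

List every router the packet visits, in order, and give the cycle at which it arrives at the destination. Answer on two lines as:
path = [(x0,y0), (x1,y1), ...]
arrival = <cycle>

#0 — 1,5 | c19
#1 — 2,5 | c23 | E
#2 — 3,5 | c27 | E
#3 — 4,5 | c31 | E
#4 — 4,4 | c35 | S

path = [(1,5), (2,5), (3,5), (4,5), (4,4)]
arrival = 35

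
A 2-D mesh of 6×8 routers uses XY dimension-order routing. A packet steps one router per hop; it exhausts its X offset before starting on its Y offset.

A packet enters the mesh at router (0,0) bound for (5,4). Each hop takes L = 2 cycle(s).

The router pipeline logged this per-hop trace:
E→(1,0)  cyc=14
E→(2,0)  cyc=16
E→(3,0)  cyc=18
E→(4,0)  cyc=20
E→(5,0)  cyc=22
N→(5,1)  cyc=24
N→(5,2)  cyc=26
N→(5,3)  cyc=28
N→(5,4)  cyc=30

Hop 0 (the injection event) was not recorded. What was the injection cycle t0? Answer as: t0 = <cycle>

At hop 1 the cycle is 14; in general cyc_k = t0 + kL.
t0 = cyc[1] − L = 14 − 2 = 12.

t0 = 12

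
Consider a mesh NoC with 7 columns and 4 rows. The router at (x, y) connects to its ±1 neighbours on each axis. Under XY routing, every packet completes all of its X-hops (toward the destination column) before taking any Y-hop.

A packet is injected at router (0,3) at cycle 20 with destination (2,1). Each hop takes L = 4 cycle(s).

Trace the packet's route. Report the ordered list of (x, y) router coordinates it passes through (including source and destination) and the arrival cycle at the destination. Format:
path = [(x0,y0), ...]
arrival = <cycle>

[0] x=0 y=3 t=20
[1] x=1 y=3 t=24 →E
[2] x=2 y=3 t=28 →E
[3] x=2 y=2 t=32 →S
[4] x=2 y=1 t=36 →S

path = [(0,3), (1,3), (2,3), (2,2), (2,1)]
arrival = 36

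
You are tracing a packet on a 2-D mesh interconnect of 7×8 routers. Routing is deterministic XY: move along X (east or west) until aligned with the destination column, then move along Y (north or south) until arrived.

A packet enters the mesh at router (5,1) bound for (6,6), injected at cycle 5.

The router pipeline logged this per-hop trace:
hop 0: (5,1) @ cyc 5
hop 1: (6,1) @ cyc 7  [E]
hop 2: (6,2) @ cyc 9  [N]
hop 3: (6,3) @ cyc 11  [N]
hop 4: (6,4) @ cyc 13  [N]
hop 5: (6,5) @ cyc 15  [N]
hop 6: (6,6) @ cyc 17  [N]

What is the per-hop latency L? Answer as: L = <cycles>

L = 2

Δcyc across hop 0→1: 7 − 5 = 2.
One hop costs L cycles, so L = 2.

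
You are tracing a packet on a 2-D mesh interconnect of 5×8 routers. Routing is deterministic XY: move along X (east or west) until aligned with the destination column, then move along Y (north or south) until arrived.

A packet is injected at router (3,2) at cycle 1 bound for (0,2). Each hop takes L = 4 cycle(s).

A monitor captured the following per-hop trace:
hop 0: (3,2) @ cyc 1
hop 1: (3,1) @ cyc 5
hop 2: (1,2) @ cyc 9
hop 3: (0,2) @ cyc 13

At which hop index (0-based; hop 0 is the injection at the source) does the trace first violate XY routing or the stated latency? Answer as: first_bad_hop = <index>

first_bad_hop = 1

hop 1: step (+0,-1), +4 cyc — BAD: Y-move but x=3≠0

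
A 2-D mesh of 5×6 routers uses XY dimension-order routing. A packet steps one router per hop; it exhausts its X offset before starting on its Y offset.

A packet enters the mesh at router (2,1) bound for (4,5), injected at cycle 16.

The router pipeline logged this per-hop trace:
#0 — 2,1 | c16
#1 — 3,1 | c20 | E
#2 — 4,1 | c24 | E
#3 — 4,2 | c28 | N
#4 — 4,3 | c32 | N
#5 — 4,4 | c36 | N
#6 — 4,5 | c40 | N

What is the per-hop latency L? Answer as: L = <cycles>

L = 4

cyc[1] − cyc[0] = 20 − 16 = 4.
That increment is L by definition: L = 4.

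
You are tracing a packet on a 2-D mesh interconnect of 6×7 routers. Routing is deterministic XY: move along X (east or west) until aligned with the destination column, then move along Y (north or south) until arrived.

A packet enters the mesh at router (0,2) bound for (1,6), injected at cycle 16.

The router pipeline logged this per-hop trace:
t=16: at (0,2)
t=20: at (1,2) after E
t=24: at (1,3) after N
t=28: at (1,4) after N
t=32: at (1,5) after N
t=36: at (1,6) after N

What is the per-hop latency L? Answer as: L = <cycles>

Δcyc across hop 0→1: 20 − 16 = 4.
That increment is L by definition: L = 4.

L = 4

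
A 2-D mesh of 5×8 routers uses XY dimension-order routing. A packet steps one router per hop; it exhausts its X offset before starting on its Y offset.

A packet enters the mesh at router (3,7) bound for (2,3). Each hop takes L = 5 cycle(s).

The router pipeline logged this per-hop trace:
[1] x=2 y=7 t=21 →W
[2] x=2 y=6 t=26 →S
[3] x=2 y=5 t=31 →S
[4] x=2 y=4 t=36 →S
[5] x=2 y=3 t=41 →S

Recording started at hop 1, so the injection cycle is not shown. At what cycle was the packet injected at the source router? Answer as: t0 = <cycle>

The first recorded entry is hop 1 at cycle 21.
Subtract one hop: t0 = 21 − 5 = 16.

t0 = 16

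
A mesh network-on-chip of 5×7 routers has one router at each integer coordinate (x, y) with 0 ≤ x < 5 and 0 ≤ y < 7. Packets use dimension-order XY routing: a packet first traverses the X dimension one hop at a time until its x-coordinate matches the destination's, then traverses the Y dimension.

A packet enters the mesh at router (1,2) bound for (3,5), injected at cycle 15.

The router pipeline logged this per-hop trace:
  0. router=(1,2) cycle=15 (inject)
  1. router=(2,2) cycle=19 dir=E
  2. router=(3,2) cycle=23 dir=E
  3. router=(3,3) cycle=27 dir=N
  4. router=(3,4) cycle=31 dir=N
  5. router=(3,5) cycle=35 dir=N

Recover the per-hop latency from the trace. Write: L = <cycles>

cyc[1] − cyc[0] = 19 − 15 = 4.
Each hop adds L, hence L = 4.

L = 4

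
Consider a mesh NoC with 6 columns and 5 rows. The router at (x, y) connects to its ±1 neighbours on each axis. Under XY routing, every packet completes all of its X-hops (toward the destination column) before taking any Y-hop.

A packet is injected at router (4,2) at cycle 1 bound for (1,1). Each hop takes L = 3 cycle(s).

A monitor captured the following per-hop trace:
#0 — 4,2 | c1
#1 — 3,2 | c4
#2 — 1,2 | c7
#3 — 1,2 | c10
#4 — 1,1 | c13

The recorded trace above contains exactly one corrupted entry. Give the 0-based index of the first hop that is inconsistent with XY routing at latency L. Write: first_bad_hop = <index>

first_bad_hop = 2

[1] (-1,+0) / 3c ⇒ ok
[2] (-2,+0) / 3c ⇒ BAD: non-unit step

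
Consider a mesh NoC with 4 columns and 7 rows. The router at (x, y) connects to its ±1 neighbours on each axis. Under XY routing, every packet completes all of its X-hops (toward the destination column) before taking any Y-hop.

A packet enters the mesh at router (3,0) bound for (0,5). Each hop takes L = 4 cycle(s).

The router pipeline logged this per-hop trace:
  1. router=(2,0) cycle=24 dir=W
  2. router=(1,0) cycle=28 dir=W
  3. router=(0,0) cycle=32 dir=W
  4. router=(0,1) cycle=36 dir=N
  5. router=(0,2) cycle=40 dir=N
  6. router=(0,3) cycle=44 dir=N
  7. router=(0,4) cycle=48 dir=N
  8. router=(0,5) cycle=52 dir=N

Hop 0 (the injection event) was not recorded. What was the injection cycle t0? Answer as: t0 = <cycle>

The first recorded entry is hop 1 at cycle 24.
t0 = cyc[1] − L = 24 − 4 = 20.

t0 = 20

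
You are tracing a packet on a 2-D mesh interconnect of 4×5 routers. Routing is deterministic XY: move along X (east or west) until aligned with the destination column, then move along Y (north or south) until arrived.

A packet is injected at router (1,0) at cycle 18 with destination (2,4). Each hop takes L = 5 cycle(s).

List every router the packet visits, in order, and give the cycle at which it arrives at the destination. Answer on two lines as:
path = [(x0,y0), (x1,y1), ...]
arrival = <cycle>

  0. router=(1,0) cycle=18 (inject)
  1. router=(2,0) cycle=23 dir=E
  2. router=(2,1) cycle=28 dir=N
  3. router=(2,2) cycle=33 dir=N
  4. router=(2,3) cycle=38 dir=N
  5. router=(2,4) cycle=43 dir=N

path = [(1,0), (2,0), (2,1), (2,2), (2,3), (2,4)]
arrival = 43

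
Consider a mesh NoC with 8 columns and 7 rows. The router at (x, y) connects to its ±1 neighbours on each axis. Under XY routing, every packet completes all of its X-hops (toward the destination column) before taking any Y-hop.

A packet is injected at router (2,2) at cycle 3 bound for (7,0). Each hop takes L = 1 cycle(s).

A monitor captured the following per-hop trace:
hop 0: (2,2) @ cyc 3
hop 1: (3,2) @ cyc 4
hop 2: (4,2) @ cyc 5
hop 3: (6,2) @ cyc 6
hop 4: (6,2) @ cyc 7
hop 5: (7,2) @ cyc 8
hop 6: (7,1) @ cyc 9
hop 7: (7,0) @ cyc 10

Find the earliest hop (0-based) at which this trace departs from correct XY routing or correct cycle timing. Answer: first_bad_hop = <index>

first_bad_hop = 3

[1] (+1,+0) / 1c ⇒ ok
[2] (+1,+0) / 1c ⇒ ok
[3] (+2,+0) / 1c ⇒ BAD: non-unit step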